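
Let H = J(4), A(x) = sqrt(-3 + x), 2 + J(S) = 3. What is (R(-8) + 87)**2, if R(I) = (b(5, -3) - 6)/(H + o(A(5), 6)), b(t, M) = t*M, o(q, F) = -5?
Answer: 136161/16 ≈ 8510.1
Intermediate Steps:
J(S) = 1 (J(S) = -2 + 3 = 1)
H = 1
b(t, M) = M*t
R(I) = 21/4 (R(I) = (-3*5 - 6)/(1 - 5) = (-15 - 6)/(-4) = -21*(-1/4) = 21/4)
(R(-8) + 87)**2 = (21/4 + 87)**2 = (369/4)**2 = 136161/16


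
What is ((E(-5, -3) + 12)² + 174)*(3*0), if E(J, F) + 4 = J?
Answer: 0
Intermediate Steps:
E(J, F) = -4 + J
((E(-5, -3) + 12)² + 174)*(3*0) = (((-4 - 5) + 12)² + 174)*(3*0) = ((-9 + 12)² + 174)*0 = (3² + 174)*0 = (9 + 174)*0 = 183*0 = 0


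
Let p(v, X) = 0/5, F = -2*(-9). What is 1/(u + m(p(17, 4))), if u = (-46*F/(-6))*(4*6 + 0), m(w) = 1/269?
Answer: 269/890929 ≈ 0.00030193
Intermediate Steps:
F = 18
p(v, X) = 0 (p(v, X) = 0*(⅕) = 0)
m(w) = 1/269
u = 3312 (u = (-828/(-6))*(4*6 + 0) = (-828*(-1)/6)*(24 + 0) = -46*(-3)*24 = 138*24 = 3312)
1/(u + m(p(17, 4))) = 1/(3312 + 1/269) = 1/(890929/269) = 269/890929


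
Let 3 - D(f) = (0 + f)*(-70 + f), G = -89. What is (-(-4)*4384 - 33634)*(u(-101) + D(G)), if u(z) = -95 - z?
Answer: 227657916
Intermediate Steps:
D(f) = 3 - f*(-70 + f) (D(f) = 3 - (0 + f)*(-70 + f) = 3 - f*(-70 + f))
(-(-4)*4384 - 33634)*(u(-101) + D(G)) = (-(-4)*4384 - 33634)*((-95 - 1*(-101)) + (3 - 1*(-89)² + 70*(-89))) = (-4*(-4384) - 33634)*((-95 + 101) + (3 - 1*7921 - 6230)) = (17536 - 33634)*(6 + (3 - 7921 - 6230)) = -16098*(6 - 14148) = -16098*(-14142) = 227657916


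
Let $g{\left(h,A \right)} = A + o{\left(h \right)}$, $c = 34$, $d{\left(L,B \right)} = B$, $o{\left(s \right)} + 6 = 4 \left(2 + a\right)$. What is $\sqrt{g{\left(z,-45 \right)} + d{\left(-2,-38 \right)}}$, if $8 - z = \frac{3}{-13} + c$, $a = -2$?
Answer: $i \sqrt{89} \approx 9.434 i$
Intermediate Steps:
$o{\left(s \right)} = -6$ ($o{\left(s \right)} = -6 + 4 \left(2 - 2\right) = -6 + 4 \cdot 0 = -6 + 0 = -6$)
$z = - \frac{335}{13}$ ($z = 8 - \left(\frac{3}{-13} + 34\right) = 8 - \left(3 \left(- \frac{1}{13}\right) + 34\right) = 8 - \left(- \frac{3}{13} + 34\right) = 8 - \frac{439}{13} = - \frac{335}{13} \approx -25.769$)
$g{\left(h,A \right)} = -6 + A$ ($g{\left(h,A \right)} = A - 6 = -6 + A$)
$\sqrt{g{\left(z,-45 \right)} + d{\left(-2,-38 \right)}} = \sqrt{\left(-6 - 45\right) - 38} = \sqrt{-51 - 38} = \sqrt{-89} = i \sqrt{89}$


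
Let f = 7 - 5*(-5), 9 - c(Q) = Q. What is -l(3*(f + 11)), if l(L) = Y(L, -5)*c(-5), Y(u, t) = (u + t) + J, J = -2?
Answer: -1708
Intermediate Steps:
c(Q) = 9 - Q
Y(u, t) = -2 + t + u (Y(u, t) = (u + t) - 2 = (t + u) - 2 = -2 + t + u)
f = 32 (f = 7 + 25 = 32)
l(L) = -98 + 14*L (l(L) = (-2 - 5 + L)*(9 - 1*(-5)) = (-7 + L)*(9 + 5) = (-7 + L)*14 = -98 + 14*L)
-l(3*(f + 11)) = -(-98 + 14*(3*(32 + 11))) = -(-98 + 14*(3*43)) = -(-98 + 14*129) = -(-98 + 1806) = -1*1708 = -1708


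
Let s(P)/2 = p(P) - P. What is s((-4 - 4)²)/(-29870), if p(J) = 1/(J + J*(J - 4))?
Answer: 49971/11661248 ≈ 0.0042852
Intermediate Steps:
p(J) = 1/(J + J*(-4 + J))
s(P) = -2*P + 2/(P*(-3 + P)) (s(P) = 2*(1/(P*(-3 + P)) - P) = 2*(-P + 1/(P*(-3 + P))) = -2*P + 2/(P*(-3 + P)))
s((-4 - 4)²)/(-29870) = (2*(1 + ((-4 - 4)²)²*(3 - (-4 - 4)²))/(((-4 - 4)²)*(-3 + (-4 - 4)²)))/(-29870) = (2*(1 + ((-8)²)²*(3 - 1*(-8)²))/(((-8)²)*(-3 + (-8)²)))*(-1/29870) = (2*(1 + 64²*(3 - 1*64))/(64*(-3 + 64)))*(-1/29870) = (2*(1/64)*(1 + 4096*(3 - 64))/61)*(-1/29870) = (2*(1/64)*(1/61)*(1 + 4096*(-61)))*(-1/29870) = (2*(1/64)*(1/61)*(1 - 249856))*(-1/29870) = (2*(1/64)*(1/61)*(-249855))*(-1/29870) = -249855/1952*(-1/29870) = 49971/11661248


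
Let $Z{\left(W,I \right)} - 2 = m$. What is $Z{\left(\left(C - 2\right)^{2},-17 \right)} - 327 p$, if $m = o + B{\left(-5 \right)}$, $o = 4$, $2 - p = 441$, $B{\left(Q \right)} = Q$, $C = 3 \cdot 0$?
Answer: $143554$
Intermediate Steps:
$C = 0$
$p = -439$ ($p = 2 - 441 = -439$)
$m = -1$ ($m = 4 - 5 = -1$)
$Z{\left(W,I \right)} = 1$ ($Z{\left(W,I \right)} = 2 - 1 = 1$)
$Z{\left(\left(C - 2\right)^{2},-17 \right)} - 327 p = 1 - -143553 = 1 + 143553 = 143554$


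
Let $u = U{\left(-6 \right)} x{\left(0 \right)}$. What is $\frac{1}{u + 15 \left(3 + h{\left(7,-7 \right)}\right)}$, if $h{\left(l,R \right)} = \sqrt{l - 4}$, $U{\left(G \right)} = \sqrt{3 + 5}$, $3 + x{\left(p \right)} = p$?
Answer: $\frac{1}{3 \left(15 - 2 \sqrt{2} + 5 \sqrt{3}\right)} \approx 0.016001$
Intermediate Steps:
$x{\left(p \right)} = -3 + p$
$U{\left(G \right)} = 2 \sqrt{2}$ ($U{\left(G \right)} = \sqrt{8} = 2 \sqrt{2}$)
$h{\left(l,R \right)} = \sqrt{-4 + l}$
$u = - 6 \sqrt{2}$ ($u = 2 \sqrt{2} \left(-3 + 0\right) = 2 \sqrt{2} \left(-3\right) = - 6 \sqrt{2} \approx -8.4853$)
$\frac{1}{u + 15 \left(3 + h{\left(7,-7 \right)}\right)} = \frac{1}{- 6 \sqrt{2} + 15 \left(3 + \sqrt{-4 + 7}\right)} = \frac{1}{- 6 \sqrt{2} + 15 \left(3 + \sqrt{3}\right)} = \frac{1}{- 6 \sqrt{2} + \left(45 + 15 \sqrt{3}\right)} = \frac{1}{45 - 6 \sqrt{2} + 15 \sqrt{3}}$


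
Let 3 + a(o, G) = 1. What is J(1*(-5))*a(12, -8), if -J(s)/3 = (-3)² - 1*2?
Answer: 42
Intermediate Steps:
a(o, G) = -2 (a(o, G) = -3 + 1 = -2)
J(s) = -21 (J(s) = -3*((-3)² - 1*2) = -3*(9 - 2) = -3*7 = -21)
J(1*(-5))*a(12, -8) = -21*(-2) = 42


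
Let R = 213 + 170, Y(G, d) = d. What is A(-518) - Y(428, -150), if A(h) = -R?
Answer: -233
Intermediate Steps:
R = 383
A(h) = -383 (A(h) = -1*383 = -383)
A(-518) - Y(428, -150) = -383 - 1*(-150) = -383 + 150 = -233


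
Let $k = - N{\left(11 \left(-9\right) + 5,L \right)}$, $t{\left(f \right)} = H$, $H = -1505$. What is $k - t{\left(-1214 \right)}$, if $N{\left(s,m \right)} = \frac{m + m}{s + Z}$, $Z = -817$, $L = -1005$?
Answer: $\frac{1369045}{911} \approx 1502.8$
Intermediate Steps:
$t{\left(f \right)} = -1505$
$N{\left(s,m \right)} = \frac{2 m}{-817 + s}$ ($N{\left(s,m \right)} = \frac{m + m}{s - 817} = \frac{2 m}{-817 + s}$)
$k = - \frac{2010}{911}$ ($k = - \frac{2 \left(-1005\right)}{-817 + \left(11 \left(-9\right) + 5\right)} = - \frac{2 \left(-1005\right)}{-817 + \left(-99 + 5\right)} = - \frac{2 \left(-1005\right)}{-817 - 94} = - \frac{2 \left(-1005\right)}{-911} = - \frac{2 \left(-1005\right) \left(-1\right)}{911} = \left(-1\right) \frac{2010}{911} = - \frac{2010}{911} \approx -2.2064$)
$k - t{\left(-1214 \right)} = - \frac{2010}{911} - -1505 = - \frac{2010}{911} + 1505 = \frac{1369045}{911}$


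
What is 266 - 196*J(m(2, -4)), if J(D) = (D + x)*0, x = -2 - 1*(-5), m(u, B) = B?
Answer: 266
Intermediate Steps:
x = 3 (x = -2 + 5 = 3)
J(D) = 0 (J(D) = (D + 3)*0 = (3 + D)*0 = 0)
266 - 196*J(m(2, -4)) = 266 - 196*0 = 266 + 0 = 266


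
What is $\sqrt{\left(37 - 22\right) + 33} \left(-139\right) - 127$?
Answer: $-127 - 556 \sqrt{3} \approx -1090.0$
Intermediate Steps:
$\sqrt{\left(37 - 22\right) + 33} \left(-139\right) - 127 = \sqrt{15 + 33} \left(-139\right) - 127 = \sqrt{48} \left(-139\right) - 127 = 4 \sqrt{3} \left(-139\right) - 127 = - 556 \sqrt{3} - 127 = -127 - 556 \sqrt{3}$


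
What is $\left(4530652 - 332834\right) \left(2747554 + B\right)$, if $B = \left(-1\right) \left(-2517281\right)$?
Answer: $22100819130030$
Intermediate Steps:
$B = 2517281$
$\left(4530652 - 332834\right) \left(2747554 + B\right) = \left(4530652 - 332834\right) \left(2747554 + 2517281\right) = 4197818 \cdot 5264835 = 22100819130030$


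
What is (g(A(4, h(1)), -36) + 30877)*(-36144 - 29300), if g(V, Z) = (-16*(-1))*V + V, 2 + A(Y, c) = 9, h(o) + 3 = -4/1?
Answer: -2028502224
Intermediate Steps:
h(o) = -7 (h(o) = -3 - 4/1 = -3 - 4*1 = -3 - 4 = -7)
A(Y, c) = 7 (A(Y, c) = -2 + 9 = 7)
g(V, Z) = 17*V (g(V, Z) = 16*V + V = 17*V)
(g(A(4, h(1)), -36) + 30877)*(-36144 - 29300) = (17*7 + 30877)*(-36144 - 29300) = (119 + 30877)*(-65444) = 30996*(-65444) = -2028502224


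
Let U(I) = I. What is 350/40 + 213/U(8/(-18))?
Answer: -941/2 ≈ -470.50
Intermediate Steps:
350/40 + 213/U(8/(-18)) = 350/40 + 213/((8/(-18))) = 350*(1/40) + 213/((8*(-1/18))) = 35/4 + 213/(-4/9) = 35/4 + 213*(-9/4) = 35/4 - 1917/4 = -941/2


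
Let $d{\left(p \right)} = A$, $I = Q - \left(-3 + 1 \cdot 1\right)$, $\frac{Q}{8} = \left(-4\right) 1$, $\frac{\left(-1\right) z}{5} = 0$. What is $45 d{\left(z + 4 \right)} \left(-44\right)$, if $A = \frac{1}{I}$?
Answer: $66$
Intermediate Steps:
$z = 0$ ($z = \left(-5\right) 0 = 0$)
$Q = -32$ ($Q = 8 \left(\left(-4\right) 1\right) = 8 \left(-4\right) = -32$)
$I = -30$ ($I = -32 - \left(-3 + 1 \cdot 1\right) = -32 - \left(-3 + 1\right) = -32 - -2 = -32 + 2 = -30$)
$A = - \frac{1}{30}$ ($A = \frac{1}{-30} = - \frac{1}{30} \approx -0.033333$)
$d{\left(p \right)} = - \frac{1}{30}$
$45 d{\left(z + 4 \right)} \left(-44\right) = 45 \left(- \frac{1}{30}\right) \left(-44\right) = \left(- \frac{3}{2}\right) \left(-44\right) = 66$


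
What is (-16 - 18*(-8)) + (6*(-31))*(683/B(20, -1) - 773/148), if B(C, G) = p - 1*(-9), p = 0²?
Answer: -2889521/222 ≈ -13016.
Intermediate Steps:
p = 0
B(C, G) = 9 (B(C, G) = 0 - 1*(-9) = 0 + 9 = 9)
(-16 - 18*(-8)) + (6*(-31))*(683/B(20, -1) - 773/148) = (-16 - 18*(-8)) + (6*(-31))*(683/9 - 773/148) = (-16 + 144) - 186*(683*(⅑) - 773*1/148) = 128 - 186*(683/9 - 773/148) = 128 - 186*94127/1332 = 128 - 2917937/222 = -2889521/222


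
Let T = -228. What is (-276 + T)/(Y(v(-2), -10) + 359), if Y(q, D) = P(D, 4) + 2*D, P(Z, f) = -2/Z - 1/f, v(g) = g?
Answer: -10080/6779 ≈ -1.4869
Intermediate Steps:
P(Z, f) = -1/f - 2/Z
Y(q, D) = -1/4 - 2/D + 2*D (Y(q, D) = (-1/4 - 2/D) + 2*D = -1/4 - 2/D + 2*D)
(-276 + T)/(Y(v(-2), -10) + 359) = (-276 - 228)/((-1/4 - 2/(-10) + 2*(-10)) + 359) = -504/((-1/4 - 2*(-1/10) - 20) + 359) = -504/((-1/4 + 1/5 - 20) + 359) = -504/(-401/20 + 359) = -504/6779/20 = -504*20/6779 = -10080/6779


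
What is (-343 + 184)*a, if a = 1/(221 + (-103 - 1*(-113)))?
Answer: -53/77 ≈ -0.68831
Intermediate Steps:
a = 1/231 (a = 1/(221 + (-103 + 113)) = 1/(221 + 10) = 1/231 ≈ 0.0043290)
(-343 + 184)*a = (-343 + 184)*(1/231) = -159*1/231 = -53/77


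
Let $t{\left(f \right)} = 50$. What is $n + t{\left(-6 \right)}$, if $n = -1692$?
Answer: $-1642$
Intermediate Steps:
$n + t{\left(-6 \right)} = -1692 + 50 = -1642$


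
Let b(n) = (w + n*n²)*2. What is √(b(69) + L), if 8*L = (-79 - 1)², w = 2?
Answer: √657822 ≈ 811.06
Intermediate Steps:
L = 800 (L = (-79 - 1)²/8 = (⅛)*(-80)² = (⅛)*6400 = 800)
b(n) = 4 + 2*n³ (b(n) = (2 + n*n²)*2 = (2 + n³)*2 = 4 + 2*n³)
√(b(69) + L) = √((4 + 2*69³) + 800) = √((4 + 2*328509) + 800) = √((4 + 657018) + 800) = √(657022 + 800) = √657822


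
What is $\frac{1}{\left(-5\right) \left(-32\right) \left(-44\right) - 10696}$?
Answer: $- \frac{1}{17736} \approx -5.6383 \cdot 10^{-5}$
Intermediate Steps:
$\frac{1}{\left(-5\right) \left(-32\right) \left(-44\right) - 10696} = \frac{1}{160 \left(-44\right) - 10696} = \frac{1}{-7040 - 10696} = \frac{1}{-17736} = - \frac{1}{17736}$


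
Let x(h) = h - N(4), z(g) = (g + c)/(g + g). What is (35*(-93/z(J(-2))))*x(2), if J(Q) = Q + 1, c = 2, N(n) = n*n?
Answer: -91140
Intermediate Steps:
N(n) = n**2
J(Q) = 1 + Q
z(g) = (2 + g)/(2*g) (z(g) = (g + 2)/(g + g) = (2 + g)/((2*g)) = (2 + g)*(1/(2*g)) = (2 + g)/(2*g))
x(h) = -16 + h (x(h) = h - 1*4**2 = h - 1*16 = h - 16 = -16 + h)
(35*(-93/z(J(-2))))*x(2) = (35*(-93*2*(1 - 2)/(2 + (1 - 2))))*(-16 + 2) = (35*(-93*(-2/(2 - 1))))*(-14) = (35*(-93/((1/2)*(-1)*1)))*(-14) = (35*(-93/(-1/2)))*(-14) = (35*(-93*(-2)))*(-14) = (35*186)*(-14) = 6510*(-14) = -91140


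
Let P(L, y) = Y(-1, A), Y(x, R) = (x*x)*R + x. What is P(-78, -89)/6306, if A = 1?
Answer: 0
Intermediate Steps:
Y(x, R) = x + R*x**2 (Y(x, R) = x**2*R + x = R*x**2 + x = x + R*x**2)
P(L, y) = 0 (P(L, y) = -(1 + 1*(-1)) = -(1 - 1) = -1*0 = 0)
P(-78, -89)/6306 = 0/6306 = 0*(1/6306) = 0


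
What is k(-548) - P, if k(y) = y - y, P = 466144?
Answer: -466144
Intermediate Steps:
k(y) = 0
k(-548) - P = 0 - 1*466144 = 0 - 466144 = -466144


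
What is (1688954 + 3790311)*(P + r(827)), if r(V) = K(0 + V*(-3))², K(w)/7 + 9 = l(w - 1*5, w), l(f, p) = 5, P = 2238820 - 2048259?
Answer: 1048429961425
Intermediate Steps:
P = 190561
K(w) = -28 (K(w) = -63 + 7*5 = -63 + 35 = -28)
r(V) = 784 (r(V) = (-28)² = 784)
(1688954 + 3790311)*(P + r(827)) = (1688954 + 3790311)*(190561 + 784) = 5479265*191345 = 1048429961425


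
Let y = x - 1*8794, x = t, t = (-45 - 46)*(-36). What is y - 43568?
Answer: -49086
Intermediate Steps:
t = 3276 (t = -91*(-36) = 3276)
x = 3276
y = -5518 (y = 3276 - 1*8794 = 3276 - 8794 = -5518)
y - 43568 = -5518 - 43568 = -49086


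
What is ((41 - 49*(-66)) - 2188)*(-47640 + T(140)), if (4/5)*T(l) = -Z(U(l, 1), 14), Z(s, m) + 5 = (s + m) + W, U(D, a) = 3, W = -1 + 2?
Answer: -207209375/4 ≈ -5.1802e+7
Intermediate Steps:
W = 1
Z(s, m) = -4 + m + s (Z(s, m) = -5 + ((s + m) + 1) = -5 + ((m + s) + 1) = -5 + (1 + m + s) = -4 + m + s)
T(l) = -65/4 (T(l) = 5*(-(-4 + 14 + 3))/4 = 5*(-1*13)/4 = (5/4)*(-13) = -65/4)
((41 - 49*(-66)) - 2188)*(-47640 + T(140)) = ((41 - 49*(-66)) - 2188)*(-47640 - 65/4) = ((41 + 3234) - 2188)*(-190625/4) = (3275 - 2188)*(-190625/4) = 1087*(-190625/4) = -207209375/4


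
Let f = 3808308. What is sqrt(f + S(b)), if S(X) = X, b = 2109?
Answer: sqrt(3810417) ≈ 1952.0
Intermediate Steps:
sqrt(f + S(b)) = sqrt(3808308 + 2109) = sqrt(3810417)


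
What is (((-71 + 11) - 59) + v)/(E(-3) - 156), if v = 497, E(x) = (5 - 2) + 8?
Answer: -378/145 ≈ -2.6069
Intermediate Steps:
E(x) = 11 (E(x) = 3 + 8 = 11)
(((-71 + 11) - 59) + v)/(E(-3) - 156) = (((-71 + 11) - 59) + 497)/(11 - 156) = ((-60 - 59) + 497)/(-145) = (-119 + 497)*(-1/145) = 378*(-1/145) = -378/145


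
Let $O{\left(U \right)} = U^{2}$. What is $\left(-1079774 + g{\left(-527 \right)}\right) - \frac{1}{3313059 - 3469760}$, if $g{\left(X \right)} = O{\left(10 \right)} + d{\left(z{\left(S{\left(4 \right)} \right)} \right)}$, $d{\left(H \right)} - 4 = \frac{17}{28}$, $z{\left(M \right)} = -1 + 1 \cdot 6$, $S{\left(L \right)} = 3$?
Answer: $- \frac{4737187658815}{4387628} \approx -1.0797 \cdot 10^{6}$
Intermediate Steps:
$z{\left(M \right)} = 5$ ($z{\left(M \right)} = -1 + 6 = 5$)
$d{\left(H \right)} = \frac{129}{28}$ ($d{\left(H \right)} = 4 + \frac{17}{28} = \frac{129}{28}$)
$g{\left(X \right)} = \frac{2929}{28}$ ($g{\left(X \right)} = 10^{2} + \frac{129}{28} = 100 + \frac{129}{28} = \frac{2929}{28}$)
$\left(-1079774 + g{\left(-527 \right)}\right) - \frac{1}{3313059 - 3469760} = \left(-1079774 + \frac{2929}{28}\right) - \frac{1}{3313059 - 3469760} = - \frac{30230743}{28} - \frac{1}{-156701} = - \frac{30230743}{28} - - \frac{1}{156701} = - \frac{30230743}{28} + \frac{1}{156701} = - \frac{4737187658815}{4387628}$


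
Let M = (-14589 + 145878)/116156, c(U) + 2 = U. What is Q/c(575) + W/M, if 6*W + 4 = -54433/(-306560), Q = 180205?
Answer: 8850714115673/28193250240 ≈ 313.93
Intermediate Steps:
c(U) = -2 + U
W = -1171807/1839360 (W = -2/3 + (-54433/(-306560))/6 = -2/3 + (-54433*(-1/306560))/6 = -2/3 + (1/6)*(54433/306560) = -2/3 + 54433/1839360 = -1171807/1839360 ≈ -0.63707)
M = 321/284 (M = 131289*(1/116156) = 321/284 ≈ 1.1303)
Q/c(575) + W/M = 180205/(-2 + 575) - 1171807/(1839360*321/284) = 180205/573 - 1171807/1839360*284/321 = 180205*(1/573) - 83198297/147608640 = 180205/573 - 83198297/147608640 = 8850714115673/28193250240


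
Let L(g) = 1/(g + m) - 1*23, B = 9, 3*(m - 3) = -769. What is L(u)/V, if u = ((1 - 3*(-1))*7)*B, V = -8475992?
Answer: 95/33903968 ≈ 2.8020e-6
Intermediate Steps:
m = -760/3 (m = 3 + (⅓)*(-769) = 3 - 769/3 = -760/3 ≈ -253.33)
u = 252 (u = ((1 - 3*(-1))*7)*9 = ((1 + 3)*7)*9 = (4*7)*9 = 28*9 = 252)
L(g) = -23 + 1/(-760/3 + g) (L(g) = 1/(g - 760/3) - 1*23 = 1/(-760/3 + g) - 23 = -23 + 1/(-760/3 + g))
L(u)/V = ((17483 - 69*252)/(-760 + 3*252))/(-8475992) = ((17483 - 17388)/(-760 + 756))*(-1/8475992) = (95/(-4))*(-1/8475992) = -¼*95*(-1/8475992) = -95/4*(-1/8475992) = 95/33903968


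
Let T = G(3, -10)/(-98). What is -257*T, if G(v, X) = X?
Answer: -1285/49 ≈ -26.224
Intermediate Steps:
T = 5/49 (T = -10/(-98) = -10*(-1/98) = 5/49 ≈ 0.10204)
-257*T = -257*5/49 = -1285/49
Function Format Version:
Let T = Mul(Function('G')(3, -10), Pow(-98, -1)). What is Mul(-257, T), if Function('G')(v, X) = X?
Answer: Rational(-1285, 49) ≈ -26.224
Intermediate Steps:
T = Rational(5, 49) (T = Mul(-10, Pow(-98, -1)) = Mul(-10, Rational(-1, 98)) = Rational(5, 49) ≈ 0.10204)
Mul(-257, T) = Mul(-257, Rational(5, 49)) = Rational(-1285, 49)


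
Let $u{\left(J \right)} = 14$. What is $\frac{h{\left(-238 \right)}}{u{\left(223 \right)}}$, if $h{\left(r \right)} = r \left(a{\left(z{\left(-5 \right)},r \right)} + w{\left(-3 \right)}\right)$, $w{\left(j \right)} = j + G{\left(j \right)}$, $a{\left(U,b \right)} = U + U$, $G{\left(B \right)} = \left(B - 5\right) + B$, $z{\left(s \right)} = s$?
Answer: $408$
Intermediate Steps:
$G{\left(B \right)} = -5 + 2 B$ ($G{\left(B \right)} = \left(-5 + B\right) + B = -5 + 2 B$)
$a{\left(U,b \right)} = 2 U$
$w{\left(j \right)} = -5 + 3 j$ ($w{\left(j \right)} = j + \left(-5 + 2 j\right) = -5 + 3 j$)
$h{\left(r \right)} = - 24 r$ ($h{\left(r \right)} = r \left(2 \left(-5\right) + \left(-5 + 3 \left(-3\right)\right)\right) = r \left(-10 - 14\right) = r \left(-24\right) = - 24 r$)
$\frac{h{\left(-238 \right)}}{u{\left(223 \right)}} = \frac{\left(-24\right) \left(-238\right)}{14} = 5712 \cdot \frac{1}{14} = 408$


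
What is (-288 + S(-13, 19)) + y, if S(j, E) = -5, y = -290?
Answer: -583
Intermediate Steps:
(-288 + S(-13, 19)) + y = (-288 - 5) - 290 = -293 - 290 = -583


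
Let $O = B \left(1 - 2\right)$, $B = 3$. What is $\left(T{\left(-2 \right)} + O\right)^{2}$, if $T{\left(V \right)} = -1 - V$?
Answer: $4$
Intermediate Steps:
$O = -3$ ($O = 3 \left(1 - 2\right) = 3 \left(-1\right) = -3$)
$\left(T{\left(-2 \right)} + O\right)^{2} = \left(\left(-1 - -2\right) - 3\right)^{2} = \left(\left(-1 + 2\right) - 3\right)^{2} = \left(1 - 3\right)^{2} = \left(-2\right)^{2} = 4$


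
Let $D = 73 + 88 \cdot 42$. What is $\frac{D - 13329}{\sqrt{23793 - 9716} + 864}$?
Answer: $- \frac{8259840}{732419} + \frac{9560 \sqrt{14077}}{732419} \approx -9.7288$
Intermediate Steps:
$D = 3769$ ($D = 73 + 3696 = 3769$)
$\frac{D - 13329}{\sqrt{23793 - 9716} + 864} = \frac{3769 - 13329}{\sqrt{23793 - 9716} + 864} = - \frac{9560}{\sqrt{14077} + 864} = - \frac{9560}{864 + \sqrt{14077}}$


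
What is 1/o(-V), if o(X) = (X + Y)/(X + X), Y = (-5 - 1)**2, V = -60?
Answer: 5/4 ≈ 1.2500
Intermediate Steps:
Y = 36 (Y = (-6)**2 = 36)
o(X) = (36 + X)/(2*X) (o(X) = (X + 36)/(X + X) = (36 + X)/((2*X)) = (36 + X)*(1/(2*X)) = (36 + X)/(2*X))
1/o(-V) = 1/((36 - 1*(-60))/(2*((-1*(-60))))) = 1/((1/2)*(36 + 60)/60) = 1/((1/2)*(1/60)*96) = 1/(4/5) = 5/4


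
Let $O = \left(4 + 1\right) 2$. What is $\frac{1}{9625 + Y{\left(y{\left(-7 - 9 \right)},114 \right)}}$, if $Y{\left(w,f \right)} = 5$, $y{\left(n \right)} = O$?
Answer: $\frac{1}{9630} \approx 0.00010384$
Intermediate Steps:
$O = 10$ ($O = 5 \cdot 2 = 10$)
$y{\left(n \right)} = 10$
$\frac{1}{9625 + Y{\left(y{\left(-7 - 9 \right)},114 \right)}} = \frac{1}{9625 + 5} = \frac{1}{9630}$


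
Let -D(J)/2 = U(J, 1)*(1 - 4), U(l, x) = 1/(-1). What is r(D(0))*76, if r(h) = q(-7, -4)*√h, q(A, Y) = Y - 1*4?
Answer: -608*I*√6 ≈ -1489.3*I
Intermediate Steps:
U(l, x) = -1 (U(l, x) = 1*(-1) = -1)
q(A, Y) = -4 + Y (q(A, Y) = Y - 4 = -4 + Y)
D(J) = -6 (D(J) = -(-2)*(1 - 4) = -(-2)*(-3) = -2*3 = -6)
r(h) = -8*√h (r(h) = (-4 - 4)*√h = -8*√h)
r(D(0))*76 = -8*I*√6*76 = -608*I*√6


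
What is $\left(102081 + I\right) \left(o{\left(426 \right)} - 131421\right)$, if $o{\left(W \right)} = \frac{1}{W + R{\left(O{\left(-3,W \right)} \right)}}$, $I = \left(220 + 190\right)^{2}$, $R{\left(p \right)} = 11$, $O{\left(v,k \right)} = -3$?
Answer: $- \frac{674641675072}{19} \approx -3.5507 \cdot 10^{10}$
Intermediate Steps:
$I = 168100$ ($I = 410^{2} = 168100$)
$o{\left(W \right)} = \frac{1}{11 + W}$ ($o{\left(W \right)} = \frac{1}{W + 11} = \frac{1}{11 + W}$)
$\left(102081 + I\right) \left(o{\left(426 \right)} - 131421\right) = \left(102081 + 168100\right) \left(\frac{1}{11 + 426} - 131421\right) = 270181 \left(\frac{1}{437} - 131421\right) = 270181 \left(- \frac{57430976}{437}\right) = - \frac{674641675072}{19}$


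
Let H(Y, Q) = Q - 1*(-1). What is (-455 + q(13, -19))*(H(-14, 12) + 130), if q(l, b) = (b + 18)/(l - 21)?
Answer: -520377/8 ≈ -65047.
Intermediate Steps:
H(Y, Q) = 1 + Q (H(Y, Q) = Q + 1 = 1 + Q)
q(l, b) = (18 + b)/(-21 + l)
(-455 + q(13, -19))*(H(-14, 12) + 130) = (-455 + (18 - 19)/(-21 + 13))*((1 + 12) + 130) = (-455 - 1/(-8))*(13 + 130) = (-455 - ⅛*(-1))*143 = (-455 + ⅛)*143 = -3639/8*143 = -520377/8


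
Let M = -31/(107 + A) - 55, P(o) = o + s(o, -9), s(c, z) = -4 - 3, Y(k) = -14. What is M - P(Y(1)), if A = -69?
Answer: -1323/38 ≈ -34.816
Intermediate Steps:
s(c, z) = -7
P(o) = -7 + o (P(o) = o - 7 = -7 + o)
M = -2121/38 (M = -31/(107 - 69) - 55 = -31/38 - 55 = -2121/38 ≈ -55.816)
M - P(Y(1)) = -2121/38 - (-7 - 14) = -2121/38 - 1*(-21) = -2121/38 + 21 = -1323/38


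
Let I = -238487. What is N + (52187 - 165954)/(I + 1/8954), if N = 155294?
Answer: 331617782508236/2135412597 ≈ 1.5529e+5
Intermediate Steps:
N + (52187 - 165954)/(I + 1/8954) = 155294 + (52187 - 165954)/(-238487 + 1/8954) = 155294 - 113767/(-238487 + 1/8954) = 155294 - 113767/(-2135412597/8954) = 155294 - 113767*(-8954/2135412597) = 155294 + 1018669718/2135412597 = 331617782508236/2135412597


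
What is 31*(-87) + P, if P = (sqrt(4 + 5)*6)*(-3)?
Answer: -2751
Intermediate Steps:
P = -54 (P = (sqrt(9)*6)*(-3) = (3*6)*(-3) = 18*(-3) = -54)
31*(-87) + P = 31*(-87) - 54 = -2697 - 54 = -2751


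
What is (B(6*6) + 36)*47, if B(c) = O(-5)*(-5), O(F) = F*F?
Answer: -4183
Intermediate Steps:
O(F) = F²
B(c) = -125 (B(c) = (-5)²*(-5) = 25*(-5) = -125)
(B(6*6) + 36)*47 = (-125 + 36)*47 = -89*47 = -4183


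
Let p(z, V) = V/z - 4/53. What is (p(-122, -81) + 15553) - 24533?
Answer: -58060875/6466 ≈ -8979.4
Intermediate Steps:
p(z, V) = -4/53 + V/z (p(z, V) = V/z - 4*1/53 = V/z - 4/53 = -4/53 + V/z)
(p(-122, -81) + 15553) - 24533 = ((-4/53 - 81/(-122)) + 15553) - 24533 = ((-4/53 - 81*(-1/122)) + 15553) - 24533 = ((-4/53 + 81/122) + 15553) - 24533 = (3805/6466 + 15553) - 24533 = 100569503/6466 - 24533 = -58060875/6466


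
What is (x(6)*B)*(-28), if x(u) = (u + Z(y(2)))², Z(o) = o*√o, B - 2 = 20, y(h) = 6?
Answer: -155232 - 44352*√6 ≈ -2.6387e+5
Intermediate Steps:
B = 22 (B = 2 + 20 = 22)
Z(o) = o^(3/2)
x(u) = (u + 6*√6)² (x(u) = (u + 6^(3/2))² = (u + 6*√6)²)
(x(6)*B)*(-28) = ((6 + 6*√6)²*22)*(-28) = (22*(6 + 6*√6)²)*(-28) = -616*(6 + 6*√6)²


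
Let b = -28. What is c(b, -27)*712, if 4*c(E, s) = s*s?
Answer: 129762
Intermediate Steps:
c(E, s) = s²/4 (c(E, s) = (s*s)/4 = s²/4)
c(b, -27)*712 = ((¼)*(-27)²)*712 = ((¼)*729)*712 = (729/4)*712 = 129762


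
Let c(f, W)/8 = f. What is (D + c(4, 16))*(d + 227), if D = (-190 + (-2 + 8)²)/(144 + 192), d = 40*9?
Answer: 444359/24 ≈ 18515.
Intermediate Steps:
d = 360
c(f, W) = 8*f
D = -11/24 (D = (-190 + 6²)/336 = (-190 + 36)*(1/336) = -154*1/336 = -11/24 ≈ -0.45833)
(D + c(4, 16))*(d + 227) = (-11/24 + 8*4)*(360 + 227) = (-11/24 + 32)*587 = (757/24)*587 = 444359/24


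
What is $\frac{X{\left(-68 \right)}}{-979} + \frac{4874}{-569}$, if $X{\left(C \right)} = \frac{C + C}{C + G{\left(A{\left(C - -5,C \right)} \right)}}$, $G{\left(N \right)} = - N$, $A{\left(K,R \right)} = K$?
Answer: $- \frac{23935614}{2785255} \approx -8.5937$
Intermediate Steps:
$X{\left(C \right)} = - \frac{2 C}{5}$ ($X{\left(C \right)} = \frac{C + C}{C - \left(C - -5\right)} = \frac{2 C}{C - \left(C + 5\right)} = \frac{2 C}{C - \left(5 + C\right)} = \frac{2 C}{-5} = 2 C \left(- \frac{1}{5}\right) = - \frac{2 C}{5}$)
$\frac{X{\left(-68 \right)}}{-979} + \frac{4874}{-569} = \frac{\left(- \frac{2}{5}\right) \left(-68\right)}{-979} + \frac{4874}{-569} = \frac{136}{5} \left(- \frac{1}{979}\right) + 4874 \left(- \frac{1}{569}\right) = - \frac{136}{4895} - \frac{4874}{569} = - \frac{23935614}{2785255}$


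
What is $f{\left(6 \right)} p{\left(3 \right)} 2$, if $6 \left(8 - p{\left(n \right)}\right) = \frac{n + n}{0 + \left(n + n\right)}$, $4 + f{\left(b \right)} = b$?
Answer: $\frac{94}{3} \approx 31.333$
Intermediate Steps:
$f{\left(b \right)} = -4 + b$
$p{\left(n \right)} = \frac{47}{6}$ ($p{\left(n \right)} = 8 - \frac{\left(n + n\right) \frac{1}{0 + \left(n + n\right)}}{6} = 8 - \frac{2 n \frac{1}{0 + 2 n}}{6} = 8 - \frac{2 n \frac{1}{2 n}}{6} = 8 - \frac{1}{6} = \frac{47}{6}$)
$f{\left(6 \right)} p{\left(3 \right)} 2 = \left(-4 + 6\right) \frac{47}{6} \cdot 2 = 2 \cdot \frac{47}{6} \cdot 2 = \frac{47}{3} \cdot 2 = \frac{94}{3}$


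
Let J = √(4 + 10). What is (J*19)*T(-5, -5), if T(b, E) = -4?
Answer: -76*√14 ≈ -284.37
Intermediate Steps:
J = √14 ≈ 3.7417
(J*19)*T(-5, -5) = (√14*19)*(-4) = (19*√14)*(-4) = -76*√14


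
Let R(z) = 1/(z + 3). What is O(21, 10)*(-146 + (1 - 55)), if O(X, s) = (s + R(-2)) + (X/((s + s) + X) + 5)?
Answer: -135400/41 ≈ -3302.4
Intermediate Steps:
R(z) = 1/(3 + z)
O(X, s) = 6 + s + X/(X + 2*s) (O(X, s) = (s + 1/(3 - 2)) + (X/((s + s) + X) + 5) = (s + 1/1) + (X/(2*s + X) + 5) = (s + 1) + (X/(X + 2*s) + 5) = (1 + s) + (X/(X + 2*s) + 5) = (1 + s) + (5 + X/(X + 2*s)) = 6 + s + X/(X + 2*s))
O(21, 10)*(-146 + (1 - 55)) = ((2*10² + 7*21 + 12*10 + 21*10)/(21 + 2*10))*(-146 + (1 - 55)) = ((2*100 + 147 + 120 + 210)/(21 + 20))*(-146 - 54) = ((200 + 147 + 120 + 210)/41)*(-200) = ((1/41)*677)*(-200) = (677/41)*(-200) = -135400/41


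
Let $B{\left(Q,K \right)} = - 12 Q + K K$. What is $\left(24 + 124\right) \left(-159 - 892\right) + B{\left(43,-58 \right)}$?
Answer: $-152700$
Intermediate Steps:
$B{\left(Q,K \right)} = K^{2} - 12 Q$ ($B{\left(Q,K \right)} = - 12 Q + K^{2} = K^{2} - 12 Q$)
$\left(24 + 124\right) \left(-159 - 892\right) + B{\left(43,-58 \right)} = \left(24 + 124\right) \left(-159 - 892\right) + \left(\left(-58\right)^{2} - 516\right) = 148 \left(-1051\right) + \left(3364 - 516\right) = -155548 + 2848 = -152700$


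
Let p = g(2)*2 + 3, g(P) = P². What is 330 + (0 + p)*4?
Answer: 374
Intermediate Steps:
p = 11 (p = 2²*2 + 3 = 4*2 + 3 = 8 + 3 = 11)
330 + (0 + p)*4 = 330 + (0 + 11)*4 = 330 + 11*4 = 330 + 44 = 374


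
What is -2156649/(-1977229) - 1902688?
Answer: -3762047734903/1977229 ≈ -1.9027e+6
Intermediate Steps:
-2156649/(-1977229) - 1902688 = -2156649*(-1/1977229) - 1902688 = 2156649/1977229 - 1902688 = -3762047734903/1977229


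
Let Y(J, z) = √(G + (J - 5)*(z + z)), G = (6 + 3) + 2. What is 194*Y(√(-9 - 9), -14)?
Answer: 194*√(151 - 84*I*√2) ≈ 2541.1 - 879.74*I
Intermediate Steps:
G = 11 (G = 9 + 2 = 11)
Y(J, z) = √(11 + 2*z*(-5 + J)) (Y(J, z) = √(11 + (J - 5)*(z + z)) = √(11 + (-5 + J)*(2*z)) = √(11 + 2*z*(-5 + J)))
194*Y(√(-9 - 9), -14) = 194*√(11 - 10*(-14) + 2*√(-9 - 9)*(-14)) = 194*√(11 + 140 + 2*√(-18)*(-14)) = 194*√(11 + 140 + 2*(3*I*√2)*(-14)) = 194*√(11 + 140 - 84*I*√2) = 194*√(151 - 84*I*√2)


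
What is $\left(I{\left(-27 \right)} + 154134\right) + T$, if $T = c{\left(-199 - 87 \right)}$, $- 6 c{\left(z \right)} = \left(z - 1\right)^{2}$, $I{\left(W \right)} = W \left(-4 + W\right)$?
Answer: $\frac{847457}{6} \approx 1.4124 \cdot 10^{5}$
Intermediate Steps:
$c{\left(z \right)} = - \frac{\left(-1 + z\right)^{2}}{6}$ ($c{\left(z \right)} = - \frac{\left(z - 1\right)^{2}}{6} = - \frac{\left(-1 + z\right)^{2}}{6}$)
$T = - \frac{82369}{6}$ ($T = - \frac{\left(-1 - 286\right)^{2}}{6} = - \frac{\left(-287\right)^{2}}{6} = \left(- \frac{1}{6}\right) 82369 = - \frac{82369}{6} \approx -13728.0$)
$\left(I{\left(-27 \right)} + 154134\right) + T = \left(- 27 \left(-4 - 27\right) + 154134\right) - \frac{82369}{6} = \left(\left(-27\right) \left(-31\right) + 154134\right) - \frac{82369}{6} = \left(837 + 154134\right) - \frac{82369}{6} = 154971 - \frac{82369}{6} = \frac{847457}{6}$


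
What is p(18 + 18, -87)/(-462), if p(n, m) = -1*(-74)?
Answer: -37/231 ≈ -0.16017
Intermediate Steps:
p(n, m) = 74
p(18 + 18, -87)/(-462) = 74/(-462) = 74*(-1/462) = -37/231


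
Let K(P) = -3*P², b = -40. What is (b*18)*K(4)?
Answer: 34560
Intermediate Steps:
(b*18)*K(4) = (-40*18)*(-3*4²) = -(-2160)*16 = -720*(-48) = 34560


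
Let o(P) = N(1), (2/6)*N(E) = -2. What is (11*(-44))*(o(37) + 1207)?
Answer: -581284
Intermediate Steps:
N(E) = -6 (N(E) = 3*(-2) = -6)
o(P) = -6
(11*(-44))*(o(37) + 1207) = (11*(-44))*(-6 + 1207) = -484*1201 = -581284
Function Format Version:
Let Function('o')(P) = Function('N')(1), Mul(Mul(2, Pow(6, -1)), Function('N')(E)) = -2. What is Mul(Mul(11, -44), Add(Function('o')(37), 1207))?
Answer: -581284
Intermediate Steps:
Function('N')(E) = -6 (Function('N')(E) = Mul(3, -2) = -6)
Function('o')(P) = -6
Mul(Mul(11, -44), Add(Function('o')(37), 1207)) = Mul(Mul(11, -44), Add(-6, 1207)) = Mul(-484, 1201) = -581284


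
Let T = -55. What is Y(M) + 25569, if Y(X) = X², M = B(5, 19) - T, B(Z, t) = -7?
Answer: 27873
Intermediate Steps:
M = 48 (M = -7 - 1*(-55) = -7 + 55 = 48)
Y(M) + 25569 = 48² + 25569 = 2304 + 25569 = 27873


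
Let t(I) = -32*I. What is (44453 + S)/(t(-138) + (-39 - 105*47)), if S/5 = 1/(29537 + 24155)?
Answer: -2386770481/29960136 ≈ -79.665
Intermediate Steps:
S = 5/53692 (S = 5/(29537 + 24155) = 5/53692 ≈ 9.3124e-5)
(44453 + S)/(t(-138) + (-39 - 105*47)) = (44453 + 5/53692)/(-32*(-138) + (-39 - 105*47)) = 2386770481/(53692*(4416 + (-39 - 4935))) = 2386770481/(53692*(4416 - 4974)) = (2386770481/53692)/(-558) = (2386770481/53692)*(-1/558) = -2386770481/29960136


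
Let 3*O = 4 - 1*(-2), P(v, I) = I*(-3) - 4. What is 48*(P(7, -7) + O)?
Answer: 912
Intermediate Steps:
P(v, I) = -4 - 3*I (P(v, I) = -3*I - 4 = -4 - 3*I)
O = 2 (O = (4 - 1*(-2))/3 = (4 + 2)/3 = (1/3)*6 = 2)
48*(P(7, -7) + O) = 48*((-4 - 3*(-7)) + 2) = 48*((-4 + 21) + 2) = 48*(17 + 2) = 48*19 = 912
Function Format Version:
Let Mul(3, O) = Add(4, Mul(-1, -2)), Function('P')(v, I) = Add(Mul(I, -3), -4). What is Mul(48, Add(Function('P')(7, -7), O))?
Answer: 912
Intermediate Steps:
Function('P')(v, I) = Add(-4, Mul(-3, I)) (Function('P')(v, I) = Add(Mul(-3, I), -4) = Add(-4, Mul(-3, I)))
O = 2 (O = Mul(Rational(1, 3), Add(4, Mul(-1, -2))) = Mul(Rational(1, 3), Add(4, 2)) = Mul(Rational(1, 3), 6) = 2)
Mul(48, Add(Function('P')(7, -7), O)) = Mul(48, Add(Add(-4, Mul(-3, -7)), 2)) = Mul(48, Add(Add(-4, 21), 2)) = Mul(48, Add(17, 2)) = Mul(48, 19) = 912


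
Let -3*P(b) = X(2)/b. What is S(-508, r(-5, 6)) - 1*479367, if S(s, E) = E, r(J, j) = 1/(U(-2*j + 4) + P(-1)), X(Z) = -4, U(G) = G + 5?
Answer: -6231774/13 ≈ -4.7937e+5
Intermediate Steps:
U(G) = 5 + G
P(b) = 4/(3*b) (P(b) = -(-4)/(3*b) = 4/(3*b))
r(J, j) = 1/(23/3 - 2*j) (r(J, j) = 1/((5 + (-2*j + 4)) + (4/3)/(-1)) = 1/((5 + (4 - 2*j)) + (4/3)*(-1)) = 1/((9 - 2*j) - 4/3) = 1/(23/3 - 2*j))
S(-508, r(-5, 6)) - 1*479367 = -3/(-23 + 6*6) - 1*479367 = -3/(-23 + 36) - 479367 = -3/13 - 479367 = -6231774/13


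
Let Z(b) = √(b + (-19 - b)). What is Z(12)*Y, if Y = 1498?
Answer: 1498*I*√19 ≈ 6529.6*I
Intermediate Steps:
Z(b) = I*√19 (Z(b) = √(-19) = I*√19)
Z(12)*Y = (I*√19)*1498 = 1498*I*√19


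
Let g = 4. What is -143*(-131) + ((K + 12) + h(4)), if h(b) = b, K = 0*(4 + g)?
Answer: 18749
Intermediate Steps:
K = 0 (K = 0*(4 + 4) = 0*8 = 0)
-143*(-131) + ((K + 12) + h(4)) = -143*(-131) + ((0 + 12) + 4) = 18733 + (12 + 4) = 18733 + 16 = 18749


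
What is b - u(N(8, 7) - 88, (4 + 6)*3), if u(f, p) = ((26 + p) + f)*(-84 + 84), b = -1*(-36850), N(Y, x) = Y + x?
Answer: 36850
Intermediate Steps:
b = 36850
u(f, p) = 0 (u(f, p) = (26 + f + p)*0 = 0)
b - u(N(8, 7) - 88, (4 + 6)*3) = 36850 - 1*0 = 36850 + 0 = 36850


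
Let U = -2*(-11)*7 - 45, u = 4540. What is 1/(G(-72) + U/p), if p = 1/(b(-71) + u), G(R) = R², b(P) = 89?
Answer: 1/509745 ≈ 1.9618e-6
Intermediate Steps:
U = 109 (U = 22*7 - 45 = 154 - 45 = 109)
p = 1/4629 (p = 1/(89 + 4540) = 1/4629 ≈ 0.00021603)
1/(G(-72) + U/p) = 1/((-72)² + 109/(1/4629)) = 1/(5184 + 109*4629) = 1/(5184 + 504561) = 1/509745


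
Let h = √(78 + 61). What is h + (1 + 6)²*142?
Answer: 6958 + √139 ≈ 6969.8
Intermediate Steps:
h = √139 ≈ 11.790
h + (1 + 6)²*142 = √139 + (1 + 6)²*142 = √139 + 7²*142 = √139 + 49*142 = √139 + 6958 = 6958 + √139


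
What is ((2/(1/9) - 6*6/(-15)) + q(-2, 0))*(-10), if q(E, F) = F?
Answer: -204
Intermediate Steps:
((2/(1/9) - 6*6/(-15)) + q(-2, 0))*(-10) = ((2/(1/9) - 6*6/(-15)) + 0)*(-10) = ((2/(⅑) - 36*(-1/15)) + 0)*(-10) = ((2*9 + 12/5) + 0)*(-10) = ((18 + 12/5) + 0)*(-10) = (102/5 + 0)*(-10) = (102/5)*(-10) = -204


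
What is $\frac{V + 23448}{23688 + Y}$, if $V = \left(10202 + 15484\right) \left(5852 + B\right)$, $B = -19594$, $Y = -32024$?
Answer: $\frac{88238391}{2084} \approx 42341.0$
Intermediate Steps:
$V = -352977012$ ($V = \left(10202 + 15484\right) \left(5852 - 19594\right) = 25686 \left(-13742\right) = -352977012$)
$\frac{V + 23448}{23688 + Y} = \frac{-352977012 + 23448}{23688 - 32024} = - \frac{352953564}{-8336} = \left(-352953564\right) \left(- \frac{1}{8336}\right) = \frac{88238391}{2084}$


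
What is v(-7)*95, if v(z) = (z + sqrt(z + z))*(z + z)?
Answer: 9310 - 1330*I*sqrt(14) ≈ 9310.0 - 4976.4*I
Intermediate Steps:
v(z) = 2*z*(z + sqrt(2)*sqrt(z)) (v(z) = (z + sqrt(2*z))*(2*z) = (z + sqrt(2)*sqrt(z))*(2*z) = 2*z*(z + sqrt(2)*sqrt(z)))
v(-7)*95 = (2*(-7)**2 + 2*sqrt(2)*(-7)**(3/2))*95 = (2*49 + 2*sqrt(2)*(-7*I*sqrt(7)))*95 = (98 - 14*I*sqrt(14))*95 = 9310 - 1330*I*sqrt(14)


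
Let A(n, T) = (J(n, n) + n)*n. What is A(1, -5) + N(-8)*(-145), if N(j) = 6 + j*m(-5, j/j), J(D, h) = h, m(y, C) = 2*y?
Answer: -12468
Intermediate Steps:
A(n, T) = 2*n**2 (A(n, T) = (n + n)*n = (2*n)*n = 2*n**2)
N(j) = 6 - 10*j (N(j) = 6 + j*(2*(-5)) = 6 + j*(-10) = 6 - 10*j)
A(1, -5) + N(-8)*(-145) = 2*1**2 + (6 - 10*(-8))*(-145) = 2*1 + (6 + 80)*(-145) = 2 + 86*(-145) = 2 - 12470 = -12468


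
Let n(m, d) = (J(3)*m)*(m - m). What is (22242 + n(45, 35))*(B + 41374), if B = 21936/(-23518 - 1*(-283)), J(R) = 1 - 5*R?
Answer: 7127100100956/7745 ≈ 9.2022e+8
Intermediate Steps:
n(m, d) = 0 (n(m, d) = ((1 - 5*3)*m)*(m - m) = ((1 - 15)*m)*0 = -14*m*0 = 0)
B = -7312/7745 (B = 21936/(-23518 + 283) = 21936/(-23235) = 21936*(-1/23235) = -7312/7745 ≈ -0.94409)
(22242 + n(45, 35))*(B + 41374) = (22242 + 0)*(-7312/7745 + 41374) = 22242*(320434318/7745) = 7127100100956/7745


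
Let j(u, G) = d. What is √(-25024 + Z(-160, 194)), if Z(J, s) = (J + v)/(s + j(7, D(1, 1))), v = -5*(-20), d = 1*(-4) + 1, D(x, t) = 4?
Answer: 2*I*√228228001/191 ≈ 158.19*I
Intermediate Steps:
d = -3 (d = -4 + 1 = -3)
j(u, G) = -3
v = 100
Z(J, s) = (100 + J)/(-3 + s) (Z(J, s) = (J + 100)/(s - 3) = (100 + J)/(-3 + s))
√(-25024 + Z(-160, 194)) = √(-25024 + (100 - 160)/(-3 + 194)) = √(-25024 - 60/191) = √(-4779644/191) = 2*I*√228228001/191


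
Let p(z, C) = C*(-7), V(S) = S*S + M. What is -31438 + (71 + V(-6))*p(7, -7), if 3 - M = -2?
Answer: -25950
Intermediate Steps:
M = 5 (M = 3 - 1*(-2) = 3 + 2 = 5)
V(S) = 5 + S**2 (V(S) = S*S + 5 = S**2 + 5 = 5 + S**2)
p(z, C) = -7*C
-31438 + (71 + V(-6))*p(7, -7) = -31438 + (71 + (5 + (-6)**2))*(-7*(-7)) = -31438 + (71 + (5 + 36))*49 = -31438 + (71 + 41)*49 = -31438 + 112*49 = -31438 + 5488 = -25950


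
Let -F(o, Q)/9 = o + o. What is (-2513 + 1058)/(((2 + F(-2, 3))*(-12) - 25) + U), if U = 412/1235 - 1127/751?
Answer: 1349490675/447202718 ≈ 3.0176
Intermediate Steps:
F(o, Q) = -18*o (F(o, Q) = -9*(o + o) = -18*o)
U = -1082433/927485 (U = 412*(1/1235) - 1127*1/751 = 412/1235 - 1127/751 = -1082433/927485 ≈ -1.1671)
(-2513 + 1058)/(((2 + F(-2, 3))*(-12) - 25) + U) = (-2513 + 1058)/(((2 - 18*(-2))*(-12) - 25) - 1082433/927485) = -1455/(((2 + 36)*(-12) - 25) - 1082433/927485) = -1455/((38*(-12) - 25) - 1082433/927485) = -1455/((-456 - 25) - 1082433/927485) = -1455/(-481 - 1082433/927485) = -1455/(-447202718/927485) = -1455*(-927485/447202718) = 1349490675/447202718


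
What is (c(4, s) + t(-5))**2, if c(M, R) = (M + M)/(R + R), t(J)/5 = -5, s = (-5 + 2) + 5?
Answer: 529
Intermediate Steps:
s = 2 (s = -3 + 5 = 2)
t(J) = -25 (t(J) = 5*(-5) = -25)
c(M, R) = M/R (c(M, R) = (2*M)/((2*R)) = (2*M)*(1/(2*R)) = M/R)
(c(4, s) + t(-5))**2 = (4/2 - 25)**2 = (4*(1/2) - 25)**2 = (2 - 25)**2 = (-23)**2 = 529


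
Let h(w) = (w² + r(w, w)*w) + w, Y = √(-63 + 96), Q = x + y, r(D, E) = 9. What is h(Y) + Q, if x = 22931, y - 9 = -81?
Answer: 22892 + 10*√33 ≈ 22949.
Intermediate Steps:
y = -72 (y = 9 - 81 = -72)
Q = 22859 (Q = 22931 - 72 = 22859)
Y = √33 ≈ 5.7446
h(w) = w² + 10*w (h(w) = (w² + 9*w) + w = w² + 10*w)
h(Y) + Q = √33*(10 + √33) + 22859 = 22859 + √33*(10 + √33)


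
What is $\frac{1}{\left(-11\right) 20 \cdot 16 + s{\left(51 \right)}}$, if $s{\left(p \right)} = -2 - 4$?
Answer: $- \frac{1}{3526} \approx -0.00028361$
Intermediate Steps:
$s{\left(p \right)} = -6$ ($s{\left(p \right)} = -2 - 4 = -6$)
$\frac{1}{\left(-11\right) 20 \cdot 16 + s{\left(51 \right)}} = \frac{1}{\left(-11\right) 20 \cdot 16 - 6} = \frac{1}{\left(-220\right) 16 - 6} = \frac{1}{-3520 - 6} = \frac{1}{-3526} = - \frac{1}{3526}$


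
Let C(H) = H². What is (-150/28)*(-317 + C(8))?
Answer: 18975/14 ≈ 1355.4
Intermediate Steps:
(-150/28)*(-317 + C(8)) = (-150/28)*(-317 + 8²) = (-150/28)*(-317 + 64) = -15*5/14*(-253) = -75/14*(-253) = 18975/14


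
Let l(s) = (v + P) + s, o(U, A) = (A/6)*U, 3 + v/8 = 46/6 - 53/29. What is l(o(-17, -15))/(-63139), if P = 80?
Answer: -25267/10986186 ≈ -0.0022999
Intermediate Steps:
v = 1976/87 (v = -24 + 8*(46/6 - 53/29) = -24 + 8*(46*(⅙) - 53*1/29) = -24 + 8*(23/3 - 53/29) = -24 + 8*(508/87) = -24 + 4064/87 = 1976/87 ≈ 22.713)
o(U, A) = A*U/6 (o(U, A) = (A/6)*U = A*U/6)
l(s) = 8936/87 + s (l(s) = (1976/87 + 80) + s = 8936/87 + s)
l(o(-17, -15))/(-63139) = (8936/87 + (⅙)*(-15)*(-17))/(-63139) = (8936/87 + 85/2)*(-1/63139) = (25267/174)*(-1/63139) = -25267/10986186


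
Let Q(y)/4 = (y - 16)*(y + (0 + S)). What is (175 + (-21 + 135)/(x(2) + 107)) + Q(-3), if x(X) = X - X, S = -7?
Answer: 100159/107 ≈ 936.07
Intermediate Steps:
x(X) = 0
Q(y) = 4*(-16 + y)*(-7 + y) (Q(y) = 4*((y - 16)*(y + (0 - 7))) = 4*((-16 + y)*(y - 7)) = 4*((-16 + y)*(-7 + y)) = 4*(-16 + y)*(-7 + y))
(175 + (-21 + 135)/(x(2) + 107)) + Q(-3) = (175 + (-21 + 135)/(0 + 107)) + (448 - 92*(-3) + 4*(-3)**2) = (175 + 114/107) + (448 + 276 + 4*9) = (175 + 114*(1/107)) + (448 + 276 + 36) = (175 + 114/107) + 760 = 18839/107 + 760 = 100159/107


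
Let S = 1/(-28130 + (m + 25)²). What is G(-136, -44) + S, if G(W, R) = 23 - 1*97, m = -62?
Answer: -1980315/26761 ≈ -74.000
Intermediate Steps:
G(W, R) = -74 (G(W, R) = 23 - 97 = -74)
S = -1/26761 (S = 1/(-28130 + (-62 + 25)²) = 1/(-28130 + (-37)²) = 1/(-28130 + 1369) = 1/(-26761) = -1/26761 ≈ -3.7368e-5)
G(-136, -44) + S = -74 - 1/26761 = -1980315/26761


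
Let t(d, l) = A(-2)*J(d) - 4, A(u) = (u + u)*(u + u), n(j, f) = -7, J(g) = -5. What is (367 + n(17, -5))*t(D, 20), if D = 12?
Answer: -30240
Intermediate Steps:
A(u) = 4*u² (A(u) = (2*u)*(2*u) = 4*u²)
t(d, l) = -84 (t(d, l) = (4*(-2)²)*(-5) - 4 = (4*4)*(-5) - 4 = 16*(-5) - 4 = -80 - 4 = -84)
(367 + n(17, -5))*t(D, 20) = (367 - 7)*(-84) = 360*(-84) = -30240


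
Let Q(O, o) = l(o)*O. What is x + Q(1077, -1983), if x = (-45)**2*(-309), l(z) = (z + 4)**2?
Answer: 4217381232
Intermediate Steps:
l(z) = (4 + z)**2
Q(O, o) = O*(4 + o)**2 (Q(O, o) = (4 + o)**2*O = O*(4 + o)**2)
x = -625725 (x = 2025*(-309) = -625725)
x + Q(1077, -1983) = -625725 + 1077*(4 - 1983)**2 = -625725 + 1077*(-1979)**2 = -625725 + 1077*3916441 = -625725 + 4218006957 = 4217381232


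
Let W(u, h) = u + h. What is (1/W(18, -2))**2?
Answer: 1/256 ≈ 0.0039063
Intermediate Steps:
W(u, h) = h + u
(1/W(18, -2))**2 = (1/(-2 + 18))**2 = (1/16)**2 = 1/256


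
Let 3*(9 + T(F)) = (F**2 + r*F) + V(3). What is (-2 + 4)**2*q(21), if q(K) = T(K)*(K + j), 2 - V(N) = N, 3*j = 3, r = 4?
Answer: 43736/3 ≈ 14579.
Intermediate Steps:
j = 1 (j = (1/3)*3 = 1)
V(N) = 2 - N
T(F) = -28/3 + F**2/3 + 4*F/3 (T(F) = -9 + ((F**2 + 4*F) + (2 - 1*3))/3 = -9 + ((F**2 + 4*F) + (2 - 3))/3 = -9 + ((F**2 + 4*F) - 1)/3 = -9 + (-1 + F**2 + 4*F)/3 = -9 + (-1/3 + F**2/3 + 4*F/3) = -28/3 + F**2/3 + 4*F/3)
q(K) = (1 + K)*(-28/3 + K**2/3 + 4*K/3) (q(K) = (-28/3 + K**2/3 + 4*K/3)*(K + 1) = (-28/3 + K**2/3 + 4*K/3)*(1 + K) = (1 + K)*(-28/3 + K**2/3 + 4*K/3))
(-2 + 4)**2*q(21) = (-2 + 4)**2*((1 + 21)*(-28 + 21**2 + 4*21)/3) = 2**2*((1/3)*22*(-28 + 441 + 84)) = 4*((1/3)*22*497) = 4*(10934/3) = 43736/3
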